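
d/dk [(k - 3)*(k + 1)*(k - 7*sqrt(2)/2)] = 3*k^2 - 7*sqrt(2)*k - 4*k - 3 + 7*sqrt(2)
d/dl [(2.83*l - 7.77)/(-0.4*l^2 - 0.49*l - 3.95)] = (1.132*l^2 - 6.216*l - 14.9858)/(0.16*l^4 + 0.392*l^3 + 3.4001*l^2 + 3.871*l + 15.6025)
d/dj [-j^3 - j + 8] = -3*j^2 - 1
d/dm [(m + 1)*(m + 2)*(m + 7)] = 3*m^2 + 20*m + 23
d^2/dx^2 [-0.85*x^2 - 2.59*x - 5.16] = -1.70000000000000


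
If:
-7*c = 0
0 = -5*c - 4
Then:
No Solution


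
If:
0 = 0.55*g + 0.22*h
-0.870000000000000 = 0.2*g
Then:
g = -4.35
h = 10.88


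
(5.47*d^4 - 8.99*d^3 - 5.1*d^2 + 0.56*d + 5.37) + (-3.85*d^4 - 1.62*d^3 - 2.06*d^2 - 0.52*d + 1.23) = 1.62*d^4 - 10.61*d^3 - 7.16*d^2 + 0.04*d + 6.6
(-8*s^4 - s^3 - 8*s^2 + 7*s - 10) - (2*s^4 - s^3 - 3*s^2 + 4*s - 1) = -10*s^4 - 5*s^2 + 3*s - 9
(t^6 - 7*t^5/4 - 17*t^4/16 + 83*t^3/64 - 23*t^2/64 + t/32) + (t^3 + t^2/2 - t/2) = t^6 - 7*t^5/4 - 17*t^4/16 + 147*t^3/64 + 9*t^2/64 - 15*t/32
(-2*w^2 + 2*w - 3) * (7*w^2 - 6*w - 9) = -14*w^4 + 26*w^3 - 15*w^2 + 27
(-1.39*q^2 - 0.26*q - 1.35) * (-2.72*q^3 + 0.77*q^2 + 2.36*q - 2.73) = 3.7808*q^5 - 0.3631*q^4 + 0.191400000000001*q^3 + 2.1416*q^2 - 2.4762*q + 3.6855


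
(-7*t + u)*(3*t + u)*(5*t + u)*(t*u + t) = -105*t^4*u - 105*t^4 - 41*t^3*u^2 - 41*t^3*u + t^2*u^3 + t^2*u^2 + t*u^4 + t*u^3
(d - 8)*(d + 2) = d^2 - 6*d - 16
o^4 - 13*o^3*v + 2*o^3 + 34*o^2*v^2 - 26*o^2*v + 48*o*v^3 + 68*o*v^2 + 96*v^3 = (o + 2)*(o - 8*v)*(o - 6*v)*(o + v)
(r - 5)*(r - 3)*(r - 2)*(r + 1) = r^4 - 9*r^3 + 21*r^2 + r - 30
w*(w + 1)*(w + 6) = w^3 + 7*w^2 + 6*w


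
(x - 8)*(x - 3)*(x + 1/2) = x^3 - 21*x^2/2 + 37*x/2 + 12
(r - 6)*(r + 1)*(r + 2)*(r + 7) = r^4 + 4*r^3 - 37*r^2 - 124*r - 84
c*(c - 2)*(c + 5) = c^3 + 3*c^2 - 10*c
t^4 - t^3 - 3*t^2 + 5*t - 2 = (t - 1)^3*(t + 2)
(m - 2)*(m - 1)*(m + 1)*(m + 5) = m^4 + 3*m^3 - 11*m^2 - 3*m + 10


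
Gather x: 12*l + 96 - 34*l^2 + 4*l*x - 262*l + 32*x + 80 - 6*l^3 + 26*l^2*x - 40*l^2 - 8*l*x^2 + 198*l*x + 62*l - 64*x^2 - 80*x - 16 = -6*l^3 - 74*l^2 - 188*l + x^2*(-8*l - 64) + x*(26*l^2 + 202*l - 48) + 160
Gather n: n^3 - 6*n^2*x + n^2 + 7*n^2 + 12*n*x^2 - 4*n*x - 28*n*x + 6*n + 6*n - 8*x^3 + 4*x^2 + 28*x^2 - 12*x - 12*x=n^3 + n^2*(8 - 6*x) + n*(12*x^2 - 32*x + 12) - 8*x^3 + 32*x^2 - 24*x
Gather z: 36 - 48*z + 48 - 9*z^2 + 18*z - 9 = -9*z^2 - 30*z + 75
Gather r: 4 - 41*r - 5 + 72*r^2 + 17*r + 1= 72*r^2 - 24*r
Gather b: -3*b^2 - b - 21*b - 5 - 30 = -3*b^2 - 22*b - 35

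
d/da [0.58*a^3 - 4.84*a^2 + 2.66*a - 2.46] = 1.74*a^2 - 9.68*a + 2.66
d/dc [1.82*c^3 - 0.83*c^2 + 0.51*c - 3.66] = 5.46*c^2 - 1.66*c + 0.51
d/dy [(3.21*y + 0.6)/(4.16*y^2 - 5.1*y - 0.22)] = (-13.3536*y^2 - 4.992*y + 2.3538)/(17.3056*y^4 - 42.432*y^3 + 24.1796*y^2 + 2.244*y + 0.0484)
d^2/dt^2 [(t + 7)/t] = 14/t^3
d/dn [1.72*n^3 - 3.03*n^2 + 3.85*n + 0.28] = 5.16*n^2 - 6.06*n + 3.85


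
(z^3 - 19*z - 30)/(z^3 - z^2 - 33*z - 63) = (z^2 - 3*z - 10)/(z^2 - 4*z - 21)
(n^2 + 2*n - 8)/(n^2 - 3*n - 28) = (n - 2)/(n - 7)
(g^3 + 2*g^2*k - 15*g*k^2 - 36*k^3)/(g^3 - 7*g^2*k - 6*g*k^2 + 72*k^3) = (g + 3*k)/(g - 6*k)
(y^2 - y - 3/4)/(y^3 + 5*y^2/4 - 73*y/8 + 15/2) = 2*(2*y + 1)/(4*y^2 + 11*y - 20)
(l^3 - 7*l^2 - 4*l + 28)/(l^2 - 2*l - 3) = (-l^3 + 7*l^2 + 4*l - 28)/(-l^2 + 2*l + 3)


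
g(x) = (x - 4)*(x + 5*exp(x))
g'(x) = x + (x - 4)*(5*exp(x) + 1) + 5*exp(x)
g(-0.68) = -8.67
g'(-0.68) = -14.68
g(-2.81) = 17.09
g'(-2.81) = -11.37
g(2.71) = -100.43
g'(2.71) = -20.37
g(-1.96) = 7.48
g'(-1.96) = -11.41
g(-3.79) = 28.64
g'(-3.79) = -12.35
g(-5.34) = 49.65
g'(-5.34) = -14.88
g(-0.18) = -16.70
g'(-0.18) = -17.64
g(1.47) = -58.74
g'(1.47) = -34.33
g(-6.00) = 59.88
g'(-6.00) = -16.11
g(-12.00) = 192.00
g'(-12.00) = -28.00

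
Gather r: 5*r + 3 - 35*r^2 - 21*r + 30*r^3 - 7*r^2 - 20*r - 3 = 30*r^3 - 42*r^2 - 36*r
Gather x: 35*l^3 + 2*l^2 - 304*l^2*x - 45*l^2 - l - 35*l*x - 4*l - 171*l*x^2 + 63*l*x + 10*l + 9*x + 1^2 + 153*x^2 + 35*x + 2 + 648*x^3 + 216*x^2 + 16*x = 35*l^3 - 43*l^2 + 5*l + 648*x^3 + x^2*(369 - 171*l) + x*(-304*l^2 + 28*l + 60) + 3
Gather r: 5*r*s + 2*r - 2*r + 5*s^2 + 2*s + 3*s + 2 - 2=5*r*s + 5*s^2 + 5*s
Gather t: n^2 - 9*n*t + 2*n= n^2 - 9*n*t + 2*n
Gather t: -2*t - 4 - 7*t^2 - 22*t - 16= -7*t^2 - 24*t - 20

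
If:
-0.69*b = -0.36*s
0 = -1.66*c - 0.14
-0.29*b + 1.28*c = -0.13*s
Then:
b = -2.64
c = -0.08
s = -5.07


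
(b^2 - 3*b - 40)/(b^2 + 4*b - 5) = (b - 8)/(b - 1)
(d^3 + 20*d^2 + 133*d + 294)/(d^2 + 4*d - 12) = (d^2 + 14*d + 49)/(d - 2)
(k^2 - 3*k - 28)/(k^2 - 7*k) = (k + 4)/k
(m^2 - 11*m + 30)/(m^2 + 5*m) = (m^2 - 11*m + 30)/(m*(m + 5))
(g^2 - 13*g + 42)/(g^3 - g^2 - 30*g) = (g - 7)/(g*(g + 5))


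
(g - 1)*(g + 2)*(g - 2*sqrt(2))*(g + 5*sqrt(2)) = g^4 + g^3 + 3*sqrt(2)*g^3 - 22*g^2 + 3*sqrt(2)*g^2 - 20*g - 6*sqrt(2)*g + 40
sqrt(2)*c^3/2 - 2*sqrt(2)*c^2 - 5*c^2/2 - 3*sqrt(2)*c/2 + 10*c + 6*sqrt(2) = (c - 4)*(c - 3*sqrt(2))*(sqrt(2)*c/2 + 1/2)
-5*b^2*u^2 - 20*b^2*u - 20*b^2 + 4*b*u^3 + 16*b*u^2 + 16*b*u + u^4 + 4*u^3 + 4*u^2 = (-b + u)*(5*b + u)*(u + 2)^2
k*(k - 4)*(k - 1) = k^3 - 5*k^2 + 4*k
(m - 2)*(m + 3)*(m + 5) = m^3 + 6*m^2 - m - 30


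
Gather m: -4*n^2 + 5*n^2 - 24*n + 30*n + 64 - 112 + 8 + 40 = n^2 + 6*n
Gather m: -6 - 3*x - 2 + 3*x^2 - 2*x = 3*x^2 - 5*x - 8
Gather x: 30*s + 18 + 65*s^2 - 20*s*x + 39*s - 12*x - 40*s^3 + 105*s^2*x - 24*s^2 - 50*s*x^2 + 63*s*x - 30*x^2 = -40*s^3 + 41*s^2 + 69*s + x^2*(-50*s - 30) + x*(105*s^2 + 43*s - 12) + 18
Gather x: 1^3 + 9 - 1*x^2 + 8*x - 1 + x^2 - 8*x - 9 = 0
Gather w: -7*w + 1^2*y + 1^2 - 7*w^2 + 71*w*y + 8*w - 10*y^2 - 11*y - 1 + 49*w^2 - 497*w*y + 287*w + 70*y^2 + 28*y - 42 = 42*w^2 + w*(288 - 426*y) + 60*y^2 + 18*y - 42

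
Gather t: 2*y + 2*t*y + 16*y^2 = 2*t*y + 16*y^2 + 2*y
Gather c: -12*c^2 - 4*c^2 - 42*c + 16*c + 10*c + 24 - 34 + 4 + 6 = -16*c^2 - 16*c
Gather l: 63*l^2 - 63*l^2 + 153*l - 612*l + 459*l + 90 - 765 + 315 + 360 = 0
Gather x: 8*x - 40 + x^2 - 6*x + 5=x^2 + 2*x - 35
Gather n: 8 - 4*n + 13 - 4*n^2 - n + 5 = -4*n^2 - 5*n + 26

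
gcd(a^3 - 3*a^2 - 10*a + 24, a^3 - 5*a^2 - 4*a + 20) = a - 2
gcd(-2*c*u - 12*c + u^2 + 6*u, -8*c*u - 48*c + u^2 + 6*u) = u + 6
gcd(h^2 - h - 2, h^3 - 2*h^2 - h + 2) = h^2 - h - 2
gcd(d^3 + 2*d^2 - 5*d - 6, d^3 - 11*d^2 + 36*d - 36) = d - 2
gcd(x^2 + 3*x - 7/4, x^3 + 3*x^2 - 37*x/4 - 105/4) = x + 7/2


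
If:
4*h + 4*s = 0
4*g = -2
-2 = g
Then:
No Solution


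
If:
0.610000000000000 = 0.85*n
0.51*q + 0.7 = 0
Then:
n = 0.72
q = -1.37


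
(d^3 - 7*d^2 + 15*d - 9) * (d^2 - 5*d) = d^5 - 12*d^4 + 50*d^3 - 84*d^2 + 45*d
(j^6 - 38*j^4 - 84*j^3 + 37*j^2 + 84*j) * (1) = j^6 - 38*j^4 - 84*j^3 + 37*j^2 + 84*j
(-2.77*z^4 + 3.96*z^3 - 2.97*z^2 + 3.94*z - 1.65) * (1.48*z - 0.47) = -4.0996*z^5 + 7.1627*z^4 - 6.2568*z^3 + 7.2271*z^2 - 4.2938*z + 0.7755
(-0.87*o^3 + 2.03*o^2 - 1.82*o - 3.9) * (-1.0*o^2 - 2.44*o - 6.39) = 0.87*o^5 + 0.0928*o^4 + 2.4261*o^3 - 4.6309*o^2 + 21.1458*o + 24.921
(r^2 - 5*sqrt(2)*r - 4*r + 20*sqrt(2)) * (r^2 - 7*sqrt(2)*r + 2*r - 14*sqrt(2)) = r^4 - 12*sqrt(2)*r^3 - 2*r^3 + 24*sqrt(2)*r^2 + 62*r^2 - 140*r + 96*sqrt(2)*r - 560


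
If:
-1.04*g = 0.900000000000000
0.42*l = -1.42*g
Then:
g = -0.87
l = 2.93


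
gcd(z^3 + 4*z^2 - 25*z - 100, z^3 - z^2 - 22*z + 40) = z + 5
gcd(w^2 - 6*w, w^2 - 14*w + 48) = w - 6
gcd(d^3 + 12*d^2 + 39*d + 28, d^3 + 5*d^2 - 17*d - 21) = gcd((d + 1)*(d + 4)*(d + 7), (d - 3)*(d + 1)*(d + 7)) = d^2 + 8*d + 7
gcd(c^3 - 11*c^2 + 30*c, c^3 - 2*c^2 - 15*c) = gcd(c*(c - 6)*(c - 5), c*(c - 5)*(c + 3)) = c^2 - 5*c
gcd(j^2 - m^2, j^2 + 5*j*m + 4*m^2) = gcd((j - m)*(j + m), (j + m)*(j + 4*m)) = j + m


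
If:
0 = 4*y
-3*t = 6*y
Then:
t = 0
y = 0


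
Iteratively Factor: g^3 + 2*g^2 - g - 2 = (g - 1)*(g^2 + 3*g + 2) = (g - 1)*(g + 2)*(g + 1)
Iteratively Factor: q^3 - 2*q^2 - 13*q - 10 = (q + 2)*(q^2 - 4*q - 5) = (q - 5)*(q + 2)*(q + 1)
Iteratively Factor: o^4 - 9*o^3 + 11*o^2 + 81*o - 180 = (o - 4)*(o^3 - 5*o^2 - 9*o + 45) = (o - 5)*(o - 4)*(o^2 - 9) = (o - 5)*(o - 4)*(o + 3)*(o - 3)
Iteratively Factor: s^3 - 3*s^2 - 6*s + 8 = (s + 2)*(s^2 - 5*s + 4) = (s - 4)*(s + 2)*(s - 1)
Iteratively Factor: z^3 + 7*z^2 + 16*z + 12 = (z + 2)*(z^2 + 5*z + 6) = (z + 2)*(z + 3)*(z + 2)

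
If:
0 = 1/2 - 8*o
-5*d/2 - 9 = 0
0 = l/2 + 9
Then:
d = -18/5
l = -18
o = 1/16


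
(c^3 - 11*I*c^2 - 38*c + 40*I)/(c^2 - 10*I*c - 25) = (c^2 - 6*I*c - 8)/(c - 5*I)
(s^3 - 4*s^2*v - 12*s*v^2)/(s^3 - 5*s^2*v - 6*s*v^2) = (s + 2*v)/(s + v)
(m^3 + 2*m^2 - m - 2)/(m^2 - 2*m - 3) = (m^2 + m - 2)/(m - 3)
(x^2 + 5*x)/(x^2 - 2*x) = (x + 5)/(x - 2)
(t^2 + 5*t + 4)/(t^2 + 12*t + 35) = (t^2 + 5*t + 4)/(t^2 + 12*t + 35)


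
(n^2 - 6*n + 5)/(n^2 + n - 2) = (n - 5)/(n + 2)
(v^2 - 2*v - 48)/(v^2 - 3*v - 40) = (v + 6)/(v + 5)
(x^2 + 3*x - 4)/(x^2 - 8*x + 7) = (x + 4)/(x - 7)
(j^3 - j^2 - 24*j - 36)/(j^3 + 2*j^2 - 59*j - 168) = (j^2 - 4*j - 12)/(j^2 - j - 56)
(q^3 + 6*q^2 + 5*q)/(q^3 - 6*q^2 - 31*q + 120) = q*(q + 1)/(q^2 - 11*q + 24)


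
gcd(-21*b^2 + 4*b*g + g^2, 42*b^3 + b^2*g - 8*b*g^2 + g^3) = 3*b - g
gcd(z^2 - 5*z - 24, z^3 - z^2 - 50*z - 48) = z - 8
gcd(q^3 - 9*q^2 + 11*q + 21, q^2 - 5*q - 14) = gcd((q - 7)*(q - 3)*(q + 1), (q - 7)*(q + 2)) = q - 7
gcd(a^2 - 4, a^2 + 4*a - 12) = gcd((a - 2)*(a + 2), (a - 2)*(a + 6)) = a - 2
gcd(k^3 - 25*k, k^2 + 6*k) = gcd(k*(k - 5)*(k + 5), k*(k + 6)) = k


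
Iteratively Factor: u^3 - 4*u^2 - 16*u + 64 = (u - 4)*(u^2 - 16) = (u - 4)*(u + 4)*(u - 4)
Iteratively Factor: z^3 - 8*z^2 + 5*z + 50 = (z + 2)*(z^2 - 10*z + 25) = (z - 5)*(z + 2)*(z - 5)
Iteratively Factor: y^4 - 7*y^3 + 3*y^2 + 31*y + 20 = (y - 5)*(y^3 - 2*y^2 - 7*y - 4) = (y - 5)*(y + 1)*(y^2 - 3*y - 4) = (y - 5)*(y + 1)^2*(y - 4)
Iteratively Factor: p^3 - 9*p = (p - 3)*(p^2 + 3*p) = (p - 3)*(p + 3)*(p)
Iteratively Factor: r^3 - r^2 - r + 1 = (r - 1)*(r^2 - 1) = (r - 1)*(r + 1)*(r - 1)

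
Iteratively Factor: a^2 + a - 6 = (a + 3)*(a - 2)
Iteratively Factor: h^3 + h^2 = (h + 1)*(h^2) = h*(h + 1)*(h)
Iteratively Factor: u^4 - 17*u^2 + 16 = (u - 1)*(u^3 + u^2 - 16*u - 16) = (u - 1)*(u + 4)*(u^2 - 3*u - 4) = (u - 4)*(u - 1)*(u + 4)*(u + 1)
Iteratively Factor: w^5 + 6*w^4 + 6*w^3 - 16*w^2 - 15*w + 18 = (w - 1)*(w^4 + 7*w^3 + 13*w^2 - 3*w - 18) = (w - 1)*(w + 2)*(w^3 + 5*w^2 + 3*w - 9) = (w - 1)^2*(w + 2)*(w^2 + 6*w + 9) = (w - 1)^2*(w + 2)*(w + 3)*(w + 3)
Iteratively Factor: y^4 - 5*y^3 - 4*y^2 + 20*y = (y - 2)*(y^3 - 3*y^2 - 10*y) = (y - 5)*(y - 2)*(y^2 + 2*y) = y*(y - 5)*(y - 2)*(y + 2)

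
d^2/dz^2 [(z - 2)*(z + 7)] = 2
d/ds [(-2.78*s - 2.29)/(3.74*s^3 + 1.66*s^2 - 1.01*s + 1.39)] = (20.7944*s^3 + 30.3086*s^2 + 7.6028*s - 6.1771)/(13.9876*s^6 + 12.4168*s^5 - 4.7992*s^4 + 7.044*s^3 + 5.6349*s^2 - 2.8078*s + 1.9321)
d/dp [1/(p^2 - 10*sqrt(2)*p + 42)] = 2*(-p + 5*sqrt(2))/(p^2 - 10*sqrt(2)*p + 42)^2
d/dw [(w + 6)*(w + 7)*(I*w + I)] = I*(3*w^2 + 28*w + 55)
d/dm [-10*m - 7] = -10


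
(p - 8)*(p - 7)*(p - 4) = p^3 - 19*p^2 + 116*p - 224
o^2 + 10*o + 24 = (o + 4)*(o + 6)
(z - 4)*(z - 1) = z^2 - 5*z + 4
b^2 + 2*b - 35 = (b - 5)*(b + 7)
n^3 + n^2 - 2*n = n*(n - 1)*(n + 2)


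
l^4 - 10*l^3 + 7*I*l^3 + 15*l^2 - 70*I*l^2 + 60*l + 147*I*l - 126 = (l - 7)*(l - 3)*(l + I)*(l + 6*I)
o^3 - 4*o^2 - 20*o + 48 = (o - 6)*(o - 2)*(o + 4)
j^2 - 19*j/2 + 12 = (j - 8)*(j - 3/2)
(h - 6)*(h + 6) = h^2 - 36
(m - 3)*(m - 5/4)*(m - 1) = m^3 - 21*m^2/4 + 8*m - 15/4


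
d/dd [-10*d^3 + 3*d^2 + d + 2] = -30*d^2 + 6*d + 1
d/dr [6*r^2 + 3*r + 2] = 12*r + 3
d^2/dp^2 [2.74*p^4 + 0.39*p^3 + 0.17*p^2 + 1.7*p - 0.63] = 32.88*p^2 + 2.34*p + 0.34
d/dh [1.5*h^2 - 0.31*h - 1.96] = 3.0*h - 0.31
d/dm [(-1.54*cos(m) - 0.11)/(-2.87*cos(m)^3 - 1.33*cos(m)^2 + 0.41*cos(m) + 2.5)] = (8.8396*cos(m)^3 + 2.9953*cos(m)^2 + 0.2926*cos(m) + 3.8049)*sin(m)/(8.2369*cos(m)^6 + 7.6342*cos(m)^5 - 0.5845*cos(m)^4 - 15.4406*cos(m)^3 - 6.4819*cos(m)^2 + 2.05*cos(m) + 6.25)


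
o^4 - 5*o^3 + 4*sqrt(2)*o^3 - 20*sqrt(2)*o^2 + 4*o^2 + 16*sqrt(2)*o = o*(o - 4)*(o - 1)*(o + 4*sqrt(2))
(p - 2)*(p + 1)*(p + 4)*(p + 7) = p^4 + 10*p^3 + 15*p^2 - 50*p - 56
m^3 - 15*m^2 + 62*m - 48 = (m - 8)*(m - 6)*(m - 1)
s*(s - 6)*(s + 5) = s^3 - s^2 - 30*s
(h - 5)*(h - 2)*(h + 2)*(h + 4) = h^4 - h^3 - 24*h^2 + 4*h + 80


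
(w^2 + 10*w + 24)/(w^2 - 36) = (w + 4)/(w - 6)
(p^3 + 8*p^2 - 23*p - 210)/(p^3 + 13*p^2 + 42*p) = (p - 5)/p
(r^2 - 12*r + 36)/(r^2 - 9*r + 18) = (r - 6)/(r - 3)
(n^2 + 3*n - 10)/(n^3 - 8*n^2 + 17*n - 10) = (n + 5)/(n^2 - 6*n + 5)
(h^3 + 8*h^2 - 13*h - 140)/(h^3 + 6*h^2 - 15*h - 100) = (h + 7)/(h + 5)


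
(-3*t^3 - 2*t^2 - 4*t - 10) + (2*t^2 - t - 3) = -3*t^3 - 5*t - 13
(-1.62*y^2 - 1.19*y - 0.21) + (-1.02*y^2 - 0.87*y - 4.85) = -2.64*y^2 - 2.06*y - 5.06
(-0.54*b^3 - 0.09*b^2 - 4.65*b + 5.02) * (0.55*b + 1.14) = -0.297*b^4 - 0.6651*b^3 - 2.6601*b^2 - 2.54*b + 5.7228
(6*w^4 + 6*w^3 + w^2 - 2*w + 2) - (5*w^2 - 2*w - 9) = 6*w^4 + 6*w^3 - 4*w^2 + 11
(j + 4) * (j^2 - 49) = j^3 + 4*j^2 - 49*j - 196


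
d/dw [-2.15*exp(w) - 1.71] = -2.15*exp(w)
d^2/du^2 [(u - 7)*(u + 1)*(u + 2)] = 6*u - 8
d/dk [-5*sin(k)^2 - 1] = -5*sin(2*k)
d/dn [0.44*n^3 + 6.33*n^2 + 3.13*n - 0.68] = 1.32*n^2 + 12.66*n + 3.13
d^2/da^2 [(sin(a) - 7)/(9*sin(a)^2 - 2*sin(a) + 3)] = (-81*sin(a)^5 + 2250*sin(a)^4 - 54*sin(a)^3 - 4136*sin(a)^2 + 627*sin(a) + 334)/(9*sin(a)^2 - 2*sin(a) + 3)^3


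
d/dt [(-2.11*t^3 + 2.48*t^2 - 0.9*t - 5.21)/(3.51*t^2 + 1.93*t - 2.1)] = (-7.4061*t^4 - 8.1446*t^3 + 21.2384*t^2 + 26.1582*t + 11.9453)/(12.3201*t^4 + 13.5486*t^3 - 11.0171*t^2 - 8.106*t + 4.41)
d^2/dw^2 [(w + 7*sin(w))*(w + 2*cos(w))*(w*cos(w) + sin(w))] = -w^3*cos(w) - 7*w^2*sin(w) - 14*w^2*sin(2*w) - 4*w^2*cos(2*w) - 7*w*sin(w)/2 - 12*w*sin(2*w) - 63*w*sin(3*w)/2 + 10*w*cos(w) + 42*w*cos(2*w) + 2*sin(w) + 21*sin(2*w) + 7*cos(w)/2 + 6*cos(2*w) + 105*cos(3*w)/2 + 2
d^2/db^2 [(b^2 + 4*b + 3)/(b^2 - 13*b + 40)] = 2*(17*b^3 - 111*b^2 - 597*b + 4067)/(b^6 - 39*b^5 + 627*b^4 - 5317*b^3 + 25080*b^2 - 62400*b + 64000)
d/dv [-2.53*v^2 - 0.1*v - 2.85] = -5.06*v - 0.1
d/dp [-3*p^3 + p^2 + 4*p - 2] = -9*p^2 + 2*p + 4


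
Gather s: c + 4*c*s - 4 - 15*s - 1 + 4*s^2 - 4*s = c + 4*s^2 + s*(4*c - 19) - 5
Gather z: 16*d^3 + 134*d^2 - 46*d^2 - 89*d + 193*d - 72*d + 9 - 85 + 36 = 16*d^3 + 88*d^2 + 32*d - 40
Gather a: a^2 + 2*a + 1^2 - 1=a^2 + 2*a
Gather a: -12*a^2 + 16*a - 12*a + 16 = -12*a^2 + 4*a + 16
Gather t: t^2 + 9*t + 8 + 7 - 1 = t^2 + 9*t + 14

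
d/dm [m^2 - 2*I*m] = 2*m - 2*I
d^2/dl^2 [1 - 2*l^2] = -4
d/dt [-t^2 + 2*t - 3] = 2 - 2*t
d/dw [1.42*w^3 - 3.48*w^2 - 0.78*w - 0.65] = 4.26*w^2 - 6.96*w - 0.78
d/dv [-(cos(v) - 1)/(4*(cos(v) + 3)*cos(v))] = (-sin(v) + 3*sin(v)/cos(v)^2 + 2*tan(v))/(4*(cos(v) + 3)^2)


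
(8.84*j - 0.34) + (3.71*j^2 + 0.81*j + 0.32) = 3.71*j^2 + 9.65*j - 0.02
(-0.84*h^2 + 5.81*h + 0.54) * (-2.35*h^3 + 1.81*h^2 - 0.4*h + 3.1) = 1.974*h^5 - 15.1739*h^4 + 9.5831*h^3 - 3.9506*h^2 + 17.795*h + 1.674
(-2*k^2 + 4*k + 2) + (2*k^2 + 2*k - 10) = 6*k - 8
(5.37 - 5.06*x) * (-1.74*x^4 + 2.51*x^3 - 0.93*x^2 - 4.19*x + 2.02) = 8.8044*x^5 - 22.0444*x^4 + 18.1845*x^3 + 16.2073*x^2 - 32.7215*x + 10.8474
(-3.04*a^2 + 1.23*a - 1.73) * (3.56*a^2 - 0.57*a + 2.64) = -10.8224*a^4 + 6.1116*a^3 - 14.8855*a^2 + 4.2333*a - 4.5672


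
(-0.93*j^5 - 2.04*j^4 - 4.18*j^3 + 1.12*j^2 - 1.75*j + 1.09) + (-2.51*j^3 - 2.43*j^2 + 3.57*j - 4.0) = -0.93*j^5 - 2.04*j^4 - 6.69*j^3 - 1.31*j^2 + 1.82*j - 2.91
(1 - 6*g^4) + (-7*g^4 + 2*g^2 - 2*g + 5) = -13*g^4 + 2*g^2 - 2*g + 6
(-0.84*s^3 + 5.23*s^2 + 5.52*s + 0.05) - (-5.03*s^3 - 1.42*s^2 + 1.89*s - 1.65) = 4.19*s^3 + 6.65*s^2 + 3.63*s + 1.7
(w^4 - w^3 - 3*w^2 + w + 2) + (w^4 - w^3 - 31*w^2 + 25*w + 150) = 2*w^4 - 2*w^3 - 34*w^2 + 26*w + 152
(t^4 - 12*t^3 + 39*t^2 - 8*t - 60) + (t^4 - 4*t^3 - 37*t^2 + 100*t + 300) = 2*t^4 - 16*t^3 + 2*t^2 + 92*t + 240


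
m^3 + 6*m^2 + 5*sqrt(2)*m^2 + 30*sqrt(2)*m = m*(m + 6)*(m + 5*sqrt(2))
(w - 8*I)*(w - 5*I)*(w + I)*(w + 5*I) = w^4 - 7*I*w^3 + 33*w^2 - 175*I*w + 200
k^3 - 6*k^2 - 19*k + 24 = (k - 8)*(k - 1)*(k + 3)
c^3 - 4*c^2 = c^2*(c - 4)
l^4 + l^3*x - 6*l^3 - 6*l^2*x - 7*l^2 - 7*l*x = l*(l - 7)*(l + 1)*(l + x)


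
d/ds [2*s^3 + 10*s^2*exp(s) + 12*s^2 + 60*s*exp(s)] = 10*s^2*exp(s) + 6*s^2 + 80*s*exp(s) + 24*s + 60*exp(s)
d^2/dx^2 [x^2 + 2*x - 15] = 2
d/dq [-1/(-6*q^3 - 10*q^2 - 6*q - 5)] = 2*(-9*q^2 - 10*q - 3)/(6*q^3 + 10*q^2 + 6*q + 5)^2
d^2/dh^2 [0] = 0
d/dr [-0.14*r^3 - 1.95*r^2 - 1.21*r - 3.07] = -0.42*r^2 - 3.9*r - 1.21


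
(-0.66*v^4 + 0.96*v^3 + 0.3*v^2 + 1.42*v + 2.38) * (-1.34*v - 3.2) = 0.8844*v^5 + 0.8256*v^4 - 3.474*v^3 - 2.8628*v^2 - 7.7332*v - 7.616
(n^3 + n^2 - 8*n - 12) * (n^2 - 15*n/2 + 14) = n^5 - 13*n^4/2 - 3*n^3/2 + 62*n^2 - 22*n - 168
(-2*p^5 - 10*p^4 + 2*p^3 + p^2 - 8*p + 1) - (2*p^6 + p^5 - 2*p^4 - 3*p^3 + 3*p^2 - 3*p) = -2*p^6 - 3*p^5 - 8*p^4 + 5*p^3 - 2*p^2 - 5*p + 1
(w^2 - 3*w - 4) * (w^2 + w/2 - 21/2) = w^4 - 5*w^3/2 - 16*w^2 + 59*w/2 + 42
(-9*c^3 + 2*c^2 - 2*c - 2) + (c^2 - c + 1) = -9*c^3 + 3*c^2 - 3*c - 1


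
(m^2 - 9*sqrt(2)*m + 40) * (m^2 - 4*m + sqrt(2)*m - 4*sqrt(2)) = m^4 - 8*sqrt(2)*m^3 - 4*m^3 + 22*m^2 + 32*sqrt(2)*m^2 - 88*m + 40*sqrt(2)*m - 160*sqrt(2)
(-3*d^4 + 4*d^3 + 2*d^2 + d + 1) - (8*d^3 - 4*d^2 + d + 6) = -3*d^4 - 4*d^3 + 6*d^2 - 5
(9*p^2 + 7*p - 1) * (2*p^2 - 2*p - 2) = 18*p^4 - 4*p^3 - 34*p^2 - 12*p + 2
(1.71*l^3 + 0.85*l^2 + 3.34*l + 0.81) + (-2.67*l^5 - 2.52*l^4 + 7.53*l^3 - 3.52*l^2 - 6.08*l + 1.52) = -2.67*l^5 - 2.52*l^4 + 9.24*l^3 - 2.67*l^2 - 2.74*l + 2.33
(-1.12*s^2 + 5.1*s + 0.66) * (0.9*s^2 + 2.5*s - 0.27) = -1.008*s^4 + 1.79*s^3 + 13.6464*s^2 + 0.273*s - 0.1782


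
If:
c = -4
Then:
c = -4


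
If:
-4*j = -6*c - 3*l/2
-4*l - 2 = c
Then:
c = -4*l - 2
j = -45*l/8 - 3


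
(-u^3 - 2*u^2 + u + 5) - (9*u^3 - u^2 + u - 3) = -10*u^3 - u^2 + 8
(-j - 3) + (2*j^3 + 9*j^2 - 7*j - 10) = 2*j^3 + 9*j^2 - 8*j - 13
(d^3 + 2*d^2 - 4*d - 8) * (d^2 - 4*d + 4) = d^5 - 2*d^4 - 8*d^3 + 16*d^2 + 16*d - 32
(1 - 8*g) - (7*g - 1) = 2 - 15*g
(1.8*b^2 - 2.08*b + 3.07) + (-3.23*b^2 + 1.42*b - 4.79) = -1.43*b^2 - 0.66*b - 1.72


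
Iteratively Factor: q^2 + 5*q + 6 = (q + 2)*(q + 3)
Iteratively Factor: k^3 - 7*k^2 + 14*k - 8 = (k - 2)*(k^2 - 5*k + 4) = (k - 4)*(k - 2)*(k - 1)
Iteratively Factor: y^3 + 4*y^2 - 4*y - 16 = (y + 2)*(y^2 + 2*y - 8) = (y + 2)*(y + 4)*(y - 2)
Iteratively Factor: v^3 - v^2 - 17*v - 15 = (v + 1)*(v^2 - 2*v - 15) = (v - 5)*(v + 1)*(v + 3)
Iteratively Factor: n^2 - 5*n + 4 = (n - 1)*(n - 4)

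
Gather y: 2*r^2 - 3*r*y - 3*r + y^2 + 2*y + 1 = 2*r^2 - 3*r + y^2 + y*(2 - 3*r) + 1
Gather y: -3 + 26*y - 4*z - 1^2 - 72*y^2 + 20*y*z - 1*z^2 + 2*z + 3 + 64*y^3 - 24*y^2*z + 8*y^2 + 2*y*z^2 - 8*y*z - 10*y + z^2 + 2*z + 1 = 64*y^3 + y^2*(-24*z - 64) + y*(2*z^2 + 12*z + 16)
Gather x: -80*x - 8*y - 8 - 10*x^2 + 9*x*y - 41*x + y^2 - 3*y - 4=-10*x^2 + x*(9*y - 121) + y^2 - 11*y - 12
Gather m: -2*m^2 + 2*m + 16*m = -2*m^2 + 18*m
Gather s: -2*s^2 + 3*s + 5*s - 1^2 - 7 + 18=-2*s^2 + 8*s + 10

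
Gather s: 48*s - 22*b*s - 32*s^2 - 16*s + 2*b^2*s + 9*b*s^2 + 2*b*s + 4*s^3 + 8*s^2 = 4*s^3 + s^2*(9*b - 24) + s*(2*b^2 - 20*b + 32)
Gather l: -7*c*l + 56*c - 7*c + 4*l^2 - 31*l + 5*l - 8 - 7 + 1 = 49*c + 4*l^2 + l*(-7*c - 26) - 14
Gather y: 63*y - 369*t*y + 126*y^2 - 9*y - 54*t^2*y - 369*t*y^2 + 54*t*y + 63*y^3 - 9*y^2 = 63*y^3 + y^2*(117 - 369*t) + y*(-54*t^2 - 315*t + 54)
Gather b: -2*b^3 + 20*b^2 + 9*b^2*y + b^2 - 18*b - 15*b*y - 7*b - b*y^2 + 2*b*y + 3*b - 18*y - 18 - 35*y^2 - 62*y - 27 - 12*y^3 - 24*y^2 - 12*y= -2*b^3 + b^2*(9*y + 21) + b*(-y^2 - 13*y - 22) - 12*y^3 - 59*y^2 - 92*y - 45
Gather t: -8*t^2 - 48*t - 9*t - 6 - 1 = -8*t^2 - 57*t - 7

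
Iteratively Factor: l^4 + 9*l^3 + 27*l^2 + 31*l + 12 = (l + 3)*(l^3 + 6*l^2 + 9*l + 4) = (l + 1)*(l + 3)*(l^2 + 5*l + 4) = (l + 1)^2*(l + 3)*(l + 4)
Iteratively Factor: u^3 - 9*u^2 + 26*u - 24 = (u - 4)*(u^2 - 5*u + 6) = (u - 4)*(u - 2)*(u - 3)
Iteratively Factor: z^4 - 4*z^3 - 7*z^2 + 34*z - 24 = (z - 2)*(z^3 - 2*z^2 - 11*z + 12) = (z - 2)*(z + 3)*(z^2 - 5*z + 4) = (z - 4)*(z - 2)*(z + 3)*(z - 1)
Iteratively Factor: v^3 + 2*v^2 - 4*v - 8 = (v - 2)*(v^2 + 4*v + 4) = (v - 2)*(v + 2)*(v + 2)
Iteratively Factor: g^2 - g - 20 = (g - 5)*(g + 4)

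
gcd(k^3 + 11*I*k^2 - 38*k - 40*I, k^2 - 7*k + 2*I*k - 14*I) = k + 2*I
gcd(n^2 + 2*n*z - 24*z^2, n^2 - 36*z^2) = n + 6*z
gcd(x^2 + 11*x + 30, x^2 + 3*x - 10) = x + 5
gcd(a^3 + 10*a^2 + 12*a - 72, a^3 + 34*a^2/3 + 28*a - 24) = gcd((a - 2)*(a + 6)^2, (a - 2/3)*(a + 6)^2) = a^2 + 12*a + 36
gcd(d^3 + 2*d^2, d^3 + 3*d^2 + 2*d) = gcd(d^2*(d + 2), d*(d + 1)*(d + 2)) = d^2 + 2*d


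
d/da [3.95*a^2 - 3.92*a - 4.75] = 7.9*a - 3.92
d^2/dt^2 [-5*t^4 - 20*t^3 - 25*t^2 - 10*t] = -60*t^2 - 120*t - 50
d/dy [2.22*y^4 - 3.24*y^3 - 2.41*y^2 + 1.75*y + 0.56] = 8.88*y^3 - 9.72*y^2 - 4.82*y + 1.75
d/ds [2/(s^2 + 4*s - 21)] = 4*(-s - 2)/(s^2 + 4*s - 21)^2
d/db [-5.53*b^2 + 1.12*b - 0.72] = 1.12 - 11.06*b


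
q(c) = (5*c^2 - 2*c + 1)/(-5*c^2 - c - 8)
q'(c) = (10*c - 2)/(-5*c^2 - c - 8) + (10*c + 1)*(5*c^2 - 2*c + 1)/(-5*c^2 - c - 8)^2 = (-15*c^2 - 70*c + 17)/(25*c^4 + 10*c^3 + 81*c^2 + 16*c + 64)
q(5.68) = -0.86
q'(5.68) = -0.03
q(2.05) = -0.58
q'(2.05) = -0.20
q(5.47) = -0.86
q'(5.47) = -0.03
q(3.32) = -0.74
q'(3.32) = -0.09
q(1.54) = -0.46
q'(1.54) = -0.28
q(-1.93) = -0.95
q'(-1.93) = 0.16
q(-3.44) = -1.05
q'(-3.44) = 0.02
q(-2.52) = -1.02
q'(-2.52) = 0.07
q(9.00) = -0.92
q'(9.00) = -0.01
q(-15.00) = -1.03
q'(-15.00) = 0.00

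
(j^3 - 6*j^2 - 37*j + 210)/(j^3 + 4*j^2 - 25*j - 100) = (j^2 - j - 42)/(j^2 + 9*j + 20)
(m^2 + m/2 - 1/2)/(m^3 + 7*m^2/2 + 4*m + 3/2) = (2*m - 1)/(2*m^2 + 5*m + 3)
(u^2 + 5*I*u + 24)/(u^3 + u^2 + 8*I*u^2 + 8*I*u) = (u - 3*I)/(u*(u + 1))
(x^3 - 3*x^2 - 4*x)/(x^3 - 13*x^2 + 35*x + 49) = x*(x - 4)/(x^2 - 14*x + 49)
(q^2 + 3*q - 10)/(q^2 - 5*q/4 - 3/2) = 4*(q + 5)/(4*q + 3)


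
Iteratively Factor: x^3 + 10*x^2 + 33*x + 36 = (x + 4)*(x^2 + 6*x + 9) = (x + 3)*(x + 4)*(x + 3)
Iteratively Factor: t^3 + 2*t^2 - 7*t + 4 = (t + 4)*(t^2 - 2*t + 1) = (t - 1)*(t + 4)*(t - 1)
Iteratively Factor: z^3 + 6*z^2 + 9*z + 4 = (z + 4)*(z^2 + 2*z + 1) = (z + 1)*(z + 4)*(z + 1)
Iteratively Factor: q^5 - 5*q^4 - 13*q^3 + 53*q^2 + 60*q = (q - 4)*(q^4 - q^3 - 17*q^2 - 15*q) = q*(q - 4)*(q^3 - q^2 - 17*q - 15) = q*(q - 4)*(q + 1)*(q^2 - 2*q - 15) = q*(q - 4)*(q + 1)*(q + 3)*(q - 5)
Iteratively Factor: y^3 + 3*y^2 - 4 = (y - 1)*(y^2 + 4*y + 4) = (y - 1)*(y + 2)*(y + 2)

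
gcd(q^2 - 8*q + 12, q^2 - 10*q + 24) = q - 6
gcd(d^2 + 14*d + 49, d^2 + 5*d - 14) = d + 7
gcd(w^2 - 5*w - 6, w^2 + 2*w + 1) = w + 1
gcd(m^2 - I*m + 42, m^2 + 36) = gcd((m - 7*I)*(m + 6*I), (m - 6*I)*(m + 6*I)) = m + 6*I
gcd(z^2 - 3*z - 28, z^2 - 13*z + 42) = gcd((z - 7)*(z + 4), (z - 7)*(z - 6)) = z - 7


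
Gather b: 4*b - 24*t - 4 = 4*b - 24*t - 4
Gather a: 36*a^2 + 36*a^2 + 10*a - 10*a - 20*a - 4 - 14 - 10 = 72*a^2 - 20*a - 28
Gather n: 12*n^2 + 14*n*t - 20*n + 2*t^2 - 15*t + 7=12*n^2 + n*(14*t - 20) + 2*t^2 - 15*t + 7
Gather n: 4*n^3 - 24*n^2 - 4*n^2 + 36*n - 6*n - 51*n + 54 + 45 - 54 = 4*n^3 - 28*n^2 - 21*n + 45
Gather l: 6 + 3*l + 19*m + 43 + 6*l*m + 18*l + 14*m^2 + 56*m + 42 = l*(6*m + 21) + 14*m^2 + 75*m + 91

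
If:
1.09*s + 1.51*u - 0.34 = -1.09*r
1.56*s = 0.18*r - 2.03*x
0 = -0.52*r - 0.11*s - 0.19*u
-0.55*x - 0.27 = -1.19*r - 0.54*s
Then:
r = -0.08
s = 0.38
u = 0.01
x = -0.30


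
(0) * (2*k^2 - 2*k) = 0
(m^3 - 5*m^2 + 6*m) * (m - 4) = m^4 - 9*m^3 + 26*m^2 - 24*m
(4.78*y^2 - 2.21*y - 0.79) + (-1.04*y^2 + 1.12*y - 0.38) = 3.74*y^2 - 1.09*y - 1.17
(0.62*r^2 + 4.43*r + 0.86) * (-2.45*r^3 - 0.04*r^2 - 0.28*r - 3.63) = -1.519*r^5 - 10.8783*r^4 - 2.4578*r^3 - 3.5254*r^2 - 16.3217*r - 3.1218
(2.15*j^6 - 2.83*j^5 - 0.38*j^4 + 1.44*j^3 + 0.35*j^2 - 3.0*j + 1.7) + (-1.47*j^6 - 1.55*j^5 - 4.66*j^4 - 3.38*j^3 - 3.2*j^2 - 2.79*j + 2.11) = 0.68*j^6 - 4.38*j^5 - 5.04*j^4 - 1.94*j^3 - 2.85*j^2 - 5.79*j + 3.81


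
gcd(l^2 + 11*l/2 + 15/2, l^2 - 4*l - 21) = l + 3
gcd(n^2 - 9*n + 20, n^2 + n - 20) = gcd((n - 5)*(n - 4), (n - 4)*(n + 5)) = n - 4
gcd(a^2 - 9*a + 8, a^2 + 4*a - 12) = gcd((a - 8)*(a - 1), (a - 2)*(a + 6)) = 1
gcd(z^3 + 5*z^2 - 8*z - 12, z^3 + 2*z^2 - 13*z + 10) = z - 2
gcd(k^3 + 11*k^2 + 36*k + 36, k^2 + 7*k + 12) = k + 3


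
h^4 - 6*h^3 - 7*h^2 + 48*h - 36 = (h - 6)*(h - 2)*(h - 1)*(h + 3)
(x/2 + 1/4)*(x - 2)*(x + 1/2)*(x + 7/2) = x^4/2 + 5*x^3/4 - 21*x^2/8 - 53*x/16 - 7/8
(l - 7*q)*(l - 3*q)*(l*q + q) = l^3*q - 10*l^2*q^2 + l^2*q + 21*l*q^3 - 10*l*q^2 + 21*q^3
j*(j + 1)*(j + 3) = j^3 + 4*j^2 + 3*j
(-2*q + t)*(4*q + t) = -8*q^2 + 2*q*t + t^2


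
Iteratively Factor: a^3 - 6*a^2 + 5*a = (a - 1)*(a^2 - 5*a) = a*(a - 1)*(a - 5)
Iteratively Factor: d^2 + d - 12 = (d - 3)*(d + 4)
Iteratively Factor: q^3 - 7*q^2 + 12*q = (q)*(q^2 - 7*q + 12) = q*(q - 3)*(q - 4)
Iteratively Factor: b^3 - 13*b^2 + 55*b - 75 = (b - 3)*(b^2 - 10*b + 25) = (b - 5)*(b - 3)*(b - 5)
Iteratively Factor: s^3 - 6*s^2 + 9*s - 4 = (s - 1)*(s^2 - 5*s + 4) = (s - 1)^2*(s - 4)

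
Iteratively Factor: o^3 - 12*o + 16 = (o + 4)*(o^2 - 4*o + 4) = (o - 2)*(o + 4)*(o - 2)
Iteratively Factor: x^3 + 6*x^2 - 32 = (x + 4)*(x^2 + 2*x - 8) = (x - 2)*(x + 4)*(x + 4)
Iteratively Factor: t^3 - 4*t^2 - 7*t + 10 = (t - 1)*(t^2 - 3*t - 10) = (t - 1)*(t + 2)*(t - 5)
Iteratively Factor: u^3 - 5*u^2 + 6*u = (u)*(u^2 - 5*u + 6) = u*(u - 3)*(u - 2)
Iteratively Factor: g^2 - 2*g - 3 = (g + 1)*(g - 3)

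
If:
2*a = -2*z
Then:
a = -z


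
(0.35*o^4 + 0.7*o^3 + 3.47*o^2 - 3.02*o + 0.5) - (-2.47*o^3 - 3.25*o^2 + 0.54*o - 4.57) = 0.35*o^4 + 3.17*o^3 + 6.72*o^2 - 3.56*o + 5.07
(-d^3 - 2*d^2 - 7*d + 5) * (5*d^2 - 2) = -5*d^5 - 10*d^4 - 33*d^3 + 29*d^2 + 14*d - 10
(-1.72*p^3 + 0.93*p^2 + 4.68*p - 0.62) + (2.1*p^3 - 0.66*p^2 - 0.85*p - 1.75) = 0.38*p^3 + 0.27*p^2 + 3.83*p - 2.37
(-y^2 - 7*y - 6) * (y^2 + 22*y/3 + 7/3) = -y^4 - 43*y^3/3 - 179*y^2/3 - 181*y/3 - 14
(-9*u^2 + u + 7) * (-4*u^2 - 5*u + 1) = 36*u^4 + 41*u^3 - 42*u^2 - 34*u + 7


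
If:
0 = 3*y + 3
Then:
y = -1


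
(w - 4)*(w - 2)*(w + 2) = w^3 - 4*w^2 - 4*w + 16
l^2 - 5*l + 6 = (l - 3)*(l - 2)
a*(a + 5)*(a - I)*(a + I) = a^4 + 5*a^3 + a^2 + 5*a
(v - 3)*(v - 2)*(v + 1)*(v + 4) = v^4 - 15*v^2 + 10*v + 24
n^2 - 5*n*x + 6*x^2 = (n - 3*x)*(n - 2*x)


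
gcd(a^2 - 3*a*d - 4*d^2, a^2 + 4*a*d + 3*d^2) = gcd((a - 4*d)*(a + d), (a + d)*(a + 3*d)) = a + d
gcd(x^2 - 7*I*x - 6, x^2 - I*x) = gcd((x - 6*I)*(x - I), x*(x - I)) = x - I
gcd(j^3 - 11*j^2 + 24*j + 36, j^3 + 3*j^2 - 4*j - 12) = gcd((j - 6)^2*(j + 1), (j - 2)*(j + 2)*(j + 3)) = 1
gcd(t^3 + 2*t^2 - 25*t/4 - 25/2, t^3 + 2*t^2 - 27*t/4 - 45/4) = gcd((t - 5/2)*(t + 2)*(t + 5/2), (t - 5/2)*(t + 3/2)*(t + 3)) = t - 5/2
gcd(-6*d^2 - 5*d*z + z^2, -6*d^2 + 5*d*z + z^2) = 1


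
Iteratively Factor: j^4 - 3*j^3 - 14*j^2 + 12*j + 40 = (j + 2)*(j^3 - 5*j^2 - 4*j + 20) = (j - 5)*(j + 2)*(j^2 - 4) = (j - 5)*(j - 2)*(j + 2)*(j + 2)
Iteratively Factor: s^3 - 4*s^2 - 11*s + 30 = (s - 5)*(s^2 + s - 6) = (s - 5)*(s + 3)*(s - 2)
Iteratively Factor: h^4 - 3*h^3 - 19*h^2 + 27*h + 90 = (h + 2)*(h^3 - 5*h^2 - 9*h + 45) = (h + 2)*(h + 3)*(h^2 - 8*h + 15) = (h - 5)*(h + 2)*(h + 3)*(h - 3)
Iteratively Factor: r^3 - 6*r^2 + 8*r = (r - 4)*(r^2 - 2*r) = (r - 4)*(r - 2)*(r)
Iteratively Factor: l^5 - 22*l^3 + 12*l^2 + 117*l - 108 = (l + 4)*(l^4 - 4*l^3 - 6*l^2 + 36*l - 27) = (l - 1)*(l + 4)*(l^3 - 3*l^2 - 9*l + 27) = (l - 1)*(l + 3)*(l + 4)*(l^2 - 6*l + 9) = (l - 3)*(l - 1)*(l + 3)*(l + 4)*(l - 3)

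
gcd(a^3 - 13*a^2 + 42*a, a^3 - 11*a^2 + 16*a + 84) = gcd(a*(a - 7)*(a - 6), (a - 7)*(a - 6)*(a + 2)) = a^2 - 13*a + 42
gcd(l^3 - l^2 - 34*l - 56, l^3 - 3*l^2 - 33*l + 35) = l - 7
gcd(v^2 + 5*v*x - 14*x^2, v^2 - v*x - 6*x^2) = 1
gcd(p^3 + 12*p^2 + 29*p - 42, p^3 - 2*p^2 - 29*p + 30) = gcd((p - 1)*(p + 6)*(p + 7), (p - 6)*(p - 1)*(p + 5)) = p - 1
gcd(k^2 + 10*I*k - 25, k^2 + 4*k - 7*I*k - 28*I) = 1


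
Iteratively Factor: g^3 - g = (g + 1)*(g^2 - g) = (g - 1)*(g + 1)*(g)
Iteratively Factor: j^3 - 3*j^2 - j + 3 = (j + 1)*(j^2 - 4*j + 3) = (j - 3)*(j + 1)*(j - 1)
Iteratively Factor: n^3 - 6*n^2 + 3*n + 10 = (n - 2)*(n^2 - 4*n - 5) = (n - 5)*(n - 2)*(n + 1)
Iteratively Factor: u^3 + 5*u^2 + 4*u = (u)*(u^2 + 5*u + 4) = u*(u + 1)*(u + 4)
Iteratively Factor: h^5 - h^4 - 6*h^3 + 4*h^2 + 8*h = (h - 2)*(h^4 + h^3 - 4*h^2 - 4*h) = (h - 2)*(h + 1)*(h^3 - 4*h) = h*(h - 2)*(h + 1)*(h^2 - 4) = h*(h - 2)*(h + 1)*(h + 2)*(h - 2)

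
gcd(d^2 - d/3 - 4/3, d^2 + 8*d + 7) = d + 1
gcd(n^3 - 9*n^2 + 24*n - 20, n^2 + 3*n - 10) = n - 2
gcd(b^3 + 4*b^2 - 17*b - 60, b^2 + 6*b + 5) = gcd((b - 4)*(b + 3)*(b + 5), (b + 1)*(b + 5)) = b + 5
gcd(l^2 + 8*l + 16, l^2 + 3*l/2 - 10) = l + 4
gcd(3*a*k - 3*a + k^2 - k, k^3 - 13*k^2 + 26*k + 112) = 1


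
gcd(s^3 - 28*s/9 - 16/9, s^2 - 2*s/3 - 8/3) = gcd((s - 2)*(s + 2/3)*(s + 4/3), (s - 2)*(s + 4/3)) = s^2 - 2*s/3 - 8/3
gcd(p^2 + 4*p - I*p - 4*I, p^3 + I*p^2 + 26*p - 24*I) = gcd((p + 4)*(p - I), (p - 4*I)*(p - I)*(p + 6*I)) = p - I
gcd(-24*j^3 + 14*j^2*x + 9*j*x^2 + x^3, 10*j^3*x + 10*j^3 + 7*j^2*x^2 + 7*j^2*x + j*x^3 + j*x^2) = 1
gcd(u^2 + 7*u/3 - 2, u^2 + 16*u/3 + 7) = u + 3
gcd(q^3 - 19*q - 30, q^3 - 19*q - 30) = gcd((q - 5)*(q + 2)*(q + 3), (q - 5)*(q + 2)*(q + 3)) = q^3 - 19*q - 30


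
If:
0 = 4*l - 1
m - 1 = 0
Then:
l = 1/4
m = 1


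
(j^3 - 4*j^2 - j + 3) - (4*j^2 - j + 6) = j^3 - 8*j^2 - 3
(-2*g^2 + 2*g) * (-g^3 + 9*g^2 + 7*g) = 2*g^5 - 20*g^4 + 4*g^3 + 14*g^2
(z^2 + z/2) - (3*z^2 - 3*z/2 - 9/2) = -2*z^2 + 2*z + 9/2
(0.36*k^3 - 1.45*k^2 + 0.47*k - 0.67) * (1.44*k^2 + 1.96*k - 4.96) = 0.5184*k^5 - 1.3824*k^4 - 3.9508*k^3 + 7.1484*k^2 - 3.6444*k + 3.3232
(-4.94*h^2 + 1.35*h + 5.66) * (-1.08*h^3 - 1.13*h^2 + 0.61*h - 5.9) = 5.3352*h^5 + 4.1242*h^4 - 10.6517*h^3 + 23.5737*h^2 - 4.5124*h - 33.394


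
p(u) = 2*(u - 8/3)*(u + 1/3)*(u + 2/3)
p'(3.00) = 29.11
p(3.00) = 8.15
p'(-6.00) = 251.11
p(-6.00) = -523.85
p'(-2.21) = 39.15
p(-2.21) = -28.25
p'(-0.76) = 3.64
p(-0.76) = -0.27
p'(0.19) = -5.94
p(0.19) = -2.22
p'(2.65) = 19.58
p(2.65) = -0.33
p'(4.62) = 92.38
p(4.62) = 102.30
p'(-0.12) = -4.00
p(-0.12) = -0.65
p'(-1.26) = 13.04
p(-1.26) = -4.32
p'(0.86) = -6.18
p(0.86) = -6.58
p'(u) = 2*(u - 8/3)*(u + 1/3) + 2*(u - 8/3)*(u + 2/3) + 2*(u + 1/3)*(u + 2/3) = 6*u^2 - 20*u/3 - 44/9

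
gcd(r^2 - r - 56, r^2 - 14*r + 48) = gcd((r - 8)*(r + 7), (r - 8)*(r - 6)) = r - 8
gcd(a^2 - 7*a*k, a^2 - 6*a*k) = a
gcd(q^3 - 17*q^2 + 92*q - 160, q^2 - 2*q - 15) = q - 5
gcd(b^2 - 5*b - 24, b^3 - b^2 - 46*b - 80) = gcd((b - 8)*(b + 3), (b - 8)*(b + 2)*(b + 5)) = b - 8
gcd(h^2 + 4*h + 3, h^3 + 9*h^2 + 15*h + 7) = h + 1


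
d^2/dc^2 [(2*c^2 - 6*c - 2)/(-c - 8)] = -348/(c^3 + 24*c^2 + 192*c + 512)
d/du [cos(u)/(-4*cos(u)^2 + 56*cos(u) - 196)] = -(cos(u) + 7)*sin(u)/(4*(cos(u) - 7)^3)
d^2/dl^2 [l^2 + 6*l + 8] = 2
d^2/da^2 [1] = 0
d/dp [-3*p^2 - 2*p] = -6*p - 2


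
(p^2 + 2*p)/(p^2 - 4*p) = (p + 2)/(p - 4)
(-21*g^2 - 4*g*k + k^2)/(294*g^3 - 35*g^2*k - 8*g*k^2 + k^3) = (-3*g - k)/(42*g^2 + g*k - k^2)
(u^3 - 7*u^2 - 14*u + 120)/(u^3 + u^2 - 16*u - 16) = (u^2 - 11*u + 30)/(u^2 - 3*u - 4)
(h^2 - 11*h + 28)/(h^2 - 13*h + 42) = (h - 4)/(h - 6)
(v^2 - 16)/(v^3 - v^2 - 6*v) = (16 - v^2)/(v*(-v^2 + v + 6))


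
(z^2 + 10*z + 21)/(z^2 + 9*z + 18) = (z + 7)/(z + 6)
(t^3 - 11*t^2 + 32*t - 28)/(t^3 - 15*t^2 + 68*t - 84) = (t - 2)/(t - 6)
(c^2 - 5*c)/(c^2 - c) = (c - 5)/(c - 1)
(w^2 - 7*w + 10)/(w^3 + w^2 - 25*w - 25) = (w - 2)/(w^2 + 6*w + 5)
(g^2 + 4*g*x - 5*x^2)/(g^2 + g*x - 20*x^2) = (-g + x)/(-g + 4*x)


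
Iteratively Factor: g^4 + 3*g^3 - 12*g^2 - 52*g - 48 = (g + 2)*(g^3 + g^2 - 14*g - 24) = (g - 4)*(g + 2)*(g^2 + 5*g + 6) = (g - 4)*(g + 2)*(g + 3)*(g + 2)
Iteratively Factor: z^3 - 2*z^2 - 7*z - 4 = (z - 4)*(z^2 + 2*z + 1) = (z - 4)*(z + 1)*(z + 1)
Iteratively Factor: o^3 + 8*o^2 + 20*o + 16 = (o + 2)*(o^2 + 6*o + 8) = (o + 2)^2*(o + 4)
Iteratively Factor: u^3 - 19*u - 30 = (u + 2)*(u^2 - 2*u - 15) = (u + 2)*(u + 3)*(u - 5)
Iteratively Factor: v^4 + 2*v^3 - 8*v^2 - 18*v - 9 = (v + 1)*(v^3 + v^2 - 9*v - 9) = (v - 3)*(v + 1)*(v^2 + 4*v + 3) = (v - 3)*(v + 1)^2*(v + 3)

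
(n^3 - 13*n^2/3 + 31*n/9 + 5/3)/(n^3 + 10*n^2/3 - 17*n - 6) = (n - 5/3)/(n + 6)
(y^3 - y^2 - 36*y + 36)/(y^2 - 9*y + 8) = (y^2 - 36)/(y - 8)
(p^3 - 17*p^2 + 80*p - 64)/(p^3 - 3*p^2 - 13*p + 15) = (p^2 - 16*p + 64)/(p^2 - 2*p - 15)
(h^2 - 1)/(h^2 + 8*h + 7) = (h - 1)/(h + 7)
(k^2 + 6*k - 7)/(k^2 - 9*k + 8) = (k + 7)/(k - 8)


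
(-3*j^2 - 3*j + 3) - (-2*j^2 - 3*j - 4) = 7 - j^2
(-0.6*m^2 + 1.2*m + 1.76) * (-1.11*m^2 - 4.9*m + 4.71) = 0.666*m^4 + 1.608*m^3 - 10.6596*m^2 - 2.972*m + 8.2896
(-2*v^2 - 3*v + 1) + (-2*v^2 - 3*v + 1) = -4*v^2 - 6*v + 2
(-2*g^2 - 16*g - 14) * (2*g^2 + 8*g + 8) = -4*g^4 - 48*g^3 - 172*g^2 - 240*g - 112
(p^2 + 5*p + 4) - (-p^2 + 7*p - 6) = 2*p^2 - 2*p + 10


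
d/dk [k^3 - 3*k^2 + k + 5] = 3*k^2 - 6*k + 1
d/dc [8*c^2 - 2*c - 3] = 16*c - 2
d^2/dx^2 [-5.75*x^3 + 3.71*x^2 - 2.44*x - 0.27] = 7.42 - 34.5*x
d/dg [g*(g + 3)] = 2*g + 3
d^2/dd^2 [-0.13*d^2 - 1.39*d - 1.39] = -0.260000000000000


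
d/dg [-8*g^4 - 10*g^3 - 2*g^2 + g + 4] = -32*g^3 - 30*g^2 - 4*g + 1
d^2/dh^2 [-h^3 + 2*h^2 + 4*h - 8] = 4 - 6*h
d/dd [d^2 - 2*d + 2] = 2*d - 2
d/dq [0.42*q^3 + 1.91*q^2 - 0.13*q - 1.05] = 1.26*q^2 + 3.82*q - 0.13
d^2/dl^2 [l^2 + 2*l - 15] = 2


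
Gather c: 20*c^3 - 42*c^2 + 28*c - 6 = 20*c^3 - 42*c^2 + 28*c - 6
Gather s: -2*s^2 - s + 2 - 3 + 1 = -2*s^2 - s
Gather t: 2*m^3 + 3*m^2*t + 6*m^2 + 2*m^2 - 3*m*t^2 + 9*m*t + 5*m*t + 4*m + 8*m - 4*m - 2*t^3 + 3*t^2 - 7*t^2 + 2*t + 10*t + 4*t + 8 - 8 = 2*m^3 + 8*m^2 + 8*m - 2*t^3 + t^2*(-3*m - 4) + t*(3*m^2 + 14*m + 16)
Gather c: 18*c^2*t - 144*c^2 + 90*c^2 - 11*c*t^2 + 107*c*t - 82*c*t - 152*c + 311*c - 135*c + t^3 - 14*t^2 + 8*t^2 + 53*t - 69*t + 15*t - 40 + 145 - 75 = c^2*(18*t - 54) + c*(-11*t^2 + 25*t + 24) + t^3 - 6*t^2 - t + 30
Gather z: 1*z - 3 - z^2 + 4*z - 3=-z^2 + 5*z - 6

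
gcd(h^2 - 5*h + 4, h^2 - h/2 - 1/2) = h - 1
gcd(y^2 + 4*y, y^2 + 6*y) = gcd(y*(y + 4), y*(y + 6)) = y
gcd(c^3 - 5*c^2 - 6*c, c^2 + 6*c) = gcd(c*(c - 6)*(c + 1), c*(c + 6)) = c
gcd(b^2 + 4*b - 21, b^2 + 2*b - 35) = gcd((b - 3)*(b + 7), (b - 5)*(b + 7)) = b + 7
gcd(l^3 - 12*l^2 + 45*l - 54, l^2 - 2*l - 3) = l - 3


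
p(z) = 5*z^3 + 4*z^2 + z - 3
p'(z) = 15*z^2 + 8*z + 1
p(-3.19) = -127.79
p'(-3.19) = 128.12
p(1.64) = 31.45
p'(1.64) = 54.46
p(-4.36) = -345.73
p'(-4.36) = 251.26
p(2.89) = 153.99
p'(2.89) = 149.40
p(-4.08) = -280.08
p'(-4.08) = 218.06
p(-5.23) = -614.10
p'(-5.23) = 369.45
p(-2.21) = -39.64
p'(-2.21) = 56.58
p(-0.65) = -3.33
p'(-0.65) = 2.14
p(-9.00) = -3333.00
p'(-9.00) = 1144.00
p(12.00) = 9225.00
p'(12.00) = 2257.00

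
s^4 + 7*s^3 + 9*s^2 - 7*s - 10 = (s - 1)*(s + 1)*(s + 2)*(s + 5)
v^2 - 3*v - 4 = (v - 4)*(v + 1)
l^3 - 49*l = l*(l - 7)*(l + 7)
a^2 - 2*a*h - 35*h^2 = (a - 7*h)*(a + 5*h)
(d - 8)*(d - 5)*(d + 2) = d^3 - 11*d^2 + 14*d + 80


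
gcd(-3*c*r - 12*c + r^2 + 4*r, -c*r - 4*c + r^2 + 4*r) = r + 4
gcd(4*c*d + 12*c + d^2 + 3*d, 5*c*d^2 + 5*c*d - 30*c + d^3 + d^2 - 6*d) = d + 3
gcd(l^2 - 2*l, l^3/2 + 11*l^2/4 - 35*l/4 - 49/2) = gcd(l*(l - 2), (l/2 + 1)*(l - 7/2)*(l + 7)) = 1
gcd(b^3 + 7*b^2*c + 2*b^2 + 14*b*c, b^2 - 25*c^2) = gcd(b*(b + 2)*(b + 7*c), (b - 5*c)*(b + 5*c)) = 1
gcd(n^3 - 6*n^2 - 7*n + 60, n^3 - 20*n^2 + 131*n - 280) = n - 5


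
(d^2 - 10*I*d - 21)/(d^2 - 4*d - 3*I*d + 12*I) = (d - 7*I)/(d - 4)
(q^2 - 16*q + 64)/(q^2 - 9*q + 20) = (q^2 - 16*q + 64)/(q^2 - 9*q + 20)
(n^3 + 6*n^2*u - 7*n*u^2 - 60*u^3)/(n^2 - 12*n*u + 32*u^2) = (n^3 + 6*n^2*u - 7*n*u^2 - 60*u^3)/(n^2 - 12*n*u + 32*u^2)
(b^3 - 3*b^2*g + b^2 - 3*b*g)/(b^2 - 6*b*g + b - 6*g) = b*(b - 3*g)/(b - 6*g)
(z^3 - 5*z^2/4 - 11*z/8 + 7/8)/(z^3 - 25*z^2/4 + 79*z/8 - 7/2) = (z + 1)/(z - 4)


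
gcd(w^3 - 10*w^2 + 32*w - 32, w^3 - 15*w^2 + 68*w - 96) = w - 4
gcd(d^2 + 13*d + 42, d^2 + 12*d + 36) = d + 6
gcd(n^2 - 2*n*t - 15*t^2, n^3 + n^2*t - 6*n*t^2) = n + 3*t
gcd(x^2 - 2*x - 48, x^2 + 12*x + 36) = x + 6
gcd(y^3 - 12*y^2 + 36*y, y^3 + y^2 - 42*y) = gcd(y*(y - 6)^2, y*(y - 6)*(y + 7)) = y^2 - 6*y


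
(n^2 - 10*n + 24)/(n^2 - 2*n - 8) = (n - 6)/(n + 2)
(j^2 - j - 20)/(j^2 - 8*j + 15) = (j + 4)/(j - 3)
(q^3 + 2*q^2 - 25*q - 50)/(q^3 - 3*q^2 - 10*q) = (q + 5)/q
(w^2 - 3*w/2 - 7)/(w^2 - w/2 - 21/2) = (w + 2)/(w + 3)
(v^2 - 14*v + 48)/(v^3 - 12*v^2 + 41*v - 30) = (v - 8)/(v^2 - 6*v + 5)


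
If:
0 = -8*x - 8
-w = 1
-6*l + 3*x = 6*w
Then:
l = 1/2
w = -1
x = -1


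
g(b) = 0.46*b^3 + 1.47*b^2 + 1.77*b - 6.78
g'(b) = 1.38*b^2 + 2.94*b + 1.77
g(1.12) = -2.31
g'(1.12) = 6.79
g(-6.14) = -68.71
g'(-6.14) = 35.74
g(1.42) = 0.01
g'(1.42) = 8.73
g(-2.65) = -9.71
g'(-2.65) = 3.67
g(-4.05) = -20.39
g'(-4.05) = 12.50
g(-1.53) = -7.69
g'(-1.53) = 0.50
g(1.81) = 3.97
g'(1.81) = 11.61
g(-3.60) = -15.56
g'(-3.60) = 9.07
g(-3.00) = -11.28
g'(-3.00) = 5.37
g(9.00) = 463.56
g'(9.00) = 140.01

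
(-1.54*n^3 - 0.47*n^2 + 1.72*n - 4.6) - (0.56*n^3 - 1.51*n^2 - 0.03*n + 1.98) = -2.1*n^3 + 1.04*n^2 + 1.75*n - 6.58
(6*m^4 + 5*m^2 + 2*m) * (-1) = -6*m^4 - 5*m^2 - 2*m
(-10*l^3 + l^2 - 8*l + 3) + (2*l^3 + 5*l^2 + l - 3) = -8*l^3 + 6*l^2 - 7*l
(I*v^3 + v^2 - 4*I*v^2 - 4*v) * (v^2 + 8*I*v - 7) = I*v^5 - 7*v^4 - 4*I*v^4 + 28*v^3 + I*v^3 - 7*v^2 - 4*I*v^2 + 28*v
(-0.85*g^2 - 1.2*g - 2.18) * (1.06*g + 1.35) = -0.901*g^3 - 2.4195*g^2 - 3.9308*g - 2.943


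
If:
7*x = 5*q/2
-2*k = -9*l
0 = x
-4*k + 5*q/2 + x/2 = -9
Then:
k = 9/4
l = 1/2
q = 0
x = 0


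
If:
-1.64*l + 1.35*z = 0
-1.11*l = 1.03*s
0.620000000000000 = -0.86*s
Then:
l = 0.67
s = -0.72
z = 0.81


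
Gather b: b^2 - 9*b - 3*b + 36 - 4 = b^2 - 12*b + 32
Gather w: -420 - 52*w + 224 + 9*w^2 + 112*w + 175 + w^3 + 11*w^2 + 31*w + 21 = w^3 + 20*w^2 + 91*w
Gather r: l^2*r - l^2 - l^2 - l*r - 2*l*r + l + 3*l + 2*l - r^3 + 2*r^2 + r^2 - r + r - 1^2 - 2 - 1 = -2*l^2 + 6*l - r^3 + 3*r^2 + r*(l^2 - 3*l) - 4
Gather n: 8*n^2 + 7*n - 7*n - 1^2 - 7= 8*n^2 - 8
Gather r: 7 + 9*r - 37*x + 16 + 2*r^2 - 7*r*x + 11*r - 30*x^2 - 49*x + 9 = 2*r^2 + r*(20 - 7*x) - 30*x^2 - 86*x + 32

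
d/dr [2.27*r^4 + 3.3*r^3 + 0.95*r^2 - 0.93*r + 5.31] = 9.08*r^3 + 9.9*r^2 + 1.9*r - 0.93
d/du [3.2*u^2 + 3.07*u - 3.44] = 6.4*u + 3.07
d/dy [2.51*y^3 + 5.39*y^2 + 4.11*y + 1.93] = 7.53*y^2 + 10.78*y + 4.11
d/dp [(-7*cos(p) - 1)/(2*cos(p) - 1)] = -9*sin(p)/(2*cos(p) - 1)^2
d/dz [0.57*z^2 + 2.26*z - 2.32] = 1.14*z + 2.26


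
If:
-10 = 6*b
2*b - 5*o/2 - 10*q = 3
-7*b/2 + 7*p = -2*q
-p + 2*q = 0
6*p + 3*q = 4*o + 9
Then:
No Solution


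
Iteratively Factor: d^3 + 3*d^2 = (d + 3)*(d^2) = d*(d + 3)*(d)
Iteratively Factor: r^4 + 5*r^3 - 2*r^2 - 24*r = (r + 3)*(r^3 + 2*r^2 - 8*r) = r*(r + 3)*(r^2 + 2*r - 8) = r*(r - 2)*(r + 3)*(r + 4)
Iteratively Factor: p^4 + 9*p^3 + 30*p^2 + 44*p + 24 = (p + 3)*(p^3 + 6*p^2 + 12*p + 8) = (p + 2)*(p + 3)*(p^2 + 4*p + 4) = (p + 2)^2*(p + 3)*(p + 2)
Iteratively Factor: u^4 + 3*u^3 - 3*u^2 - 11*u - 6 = (u - 2)*(u^3 + 5*u^2 + 7*u + 3) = (u - 2)*(u + 3)*(u^2 + 2*u + 1) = (u - 2)*(u + 1)*(u + 3)*(u + 1)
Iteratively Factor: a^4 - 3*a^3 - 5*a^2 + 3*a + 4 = (a - 4)*(a^3 + a^2 - a - 1) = (a - 4)*(a - 1)*(a^2 + 2*a + 1) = (a - 4)*(a - 1)*(a + 1)*(a + 1)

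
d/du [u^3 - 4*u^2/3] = u*(9*u - 8)/3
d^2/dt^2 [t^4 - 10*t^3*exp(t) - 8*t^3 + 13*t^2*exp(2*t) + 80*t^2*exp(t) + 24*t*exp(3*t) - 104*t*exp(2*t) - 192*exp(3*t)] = -10*t^3*exp(t) + 52*t^2*exp(2*t) + 20*t^2*exp(t) + 12*t^2 + 216*t*exp(3*t) - 312*t*exp(2*t) + 260*t*exp(t) - 48*t - 1584*exp(3*t) - 390*exp(2*t) + 160*exp(t)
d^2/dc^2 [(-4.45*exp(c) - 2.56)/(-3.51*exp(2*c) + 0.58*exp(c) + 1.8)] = (54.824445*exp(4*c) + 135.217134*exp(3*c) + 153.055656*exp(2*c) + 60.911704*exp(c) + 11.74536)*exp(c)/(43.243551*exp(6*c) - 21.436974*exp(5*c) - 62.986248*exp(4*c) + 21.791528*exp(3*c) + 32.30064*exp(2*c) - 5.6376*exp(c) - 5.832)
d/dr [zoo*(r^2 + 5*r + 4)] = zoo*(r + 1)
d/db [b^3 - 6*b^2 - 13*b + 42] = 3*b^2 - 12*b - 13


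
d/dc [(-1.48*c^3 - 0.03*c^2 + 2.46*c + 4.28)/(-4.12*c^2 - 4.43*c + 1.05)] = (6.0976*c^4 + 13.1128*c^3 + 5.6061*c^2 + 35.2042*c + 21.5434)/(16.9744*c^4 + 36.5032*c^3 + 10.9729*c^2 - 9.303*c + 1.1025)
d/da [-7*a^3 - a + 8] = -21*a^2 - 1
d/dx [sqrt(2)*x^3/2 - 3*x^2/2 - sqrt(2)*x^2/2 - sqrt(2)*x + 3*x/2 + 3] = 3*sqrt(2)*x^2/2 - 3*x - sqrt(2)*x - sqrt(2) + 3/2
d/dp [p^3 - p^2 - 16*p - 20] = 3*p^2 - 2*p - 16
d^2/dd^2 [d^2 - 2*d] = 2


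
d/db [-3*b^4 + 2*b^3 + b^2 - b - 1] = -12*b^3 + 6*b^2 + 2*b - 1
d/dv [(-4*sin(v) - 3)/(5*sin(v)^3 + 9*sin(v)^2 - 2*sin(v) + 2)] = (40*sin(v)^3 + 81*sin(v)^2 + 54*sin(v) - 14)*cos(v)/(5*sin(v)^3 + 9*sin(v)^2 - 2*sin(v) + 2)^2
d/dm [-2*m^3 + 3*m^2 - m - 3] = -6*m^2 + 6*m - 1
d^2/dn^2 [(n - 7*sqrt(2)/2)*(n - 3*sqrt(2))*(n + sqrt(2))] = 6*n - 11*sqrt(2)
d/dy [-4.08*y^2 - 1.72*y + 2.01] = -8.16*y - 1.72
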